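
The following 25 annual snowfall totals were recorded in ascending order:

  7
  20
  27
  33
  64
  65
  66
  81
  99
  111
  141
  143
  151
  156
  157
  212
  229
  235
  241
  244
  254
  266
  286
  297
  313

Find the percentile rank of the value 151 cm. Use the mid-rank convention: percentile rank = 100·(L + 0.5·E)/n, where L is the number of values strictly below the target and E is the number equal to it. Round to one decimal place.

50.0

Count below 151: L = 12; count equal: E = 1; n = 25.
Percentile rank = 100·(12 + 0.5·1)/25 = 100·12.5/25 = 50.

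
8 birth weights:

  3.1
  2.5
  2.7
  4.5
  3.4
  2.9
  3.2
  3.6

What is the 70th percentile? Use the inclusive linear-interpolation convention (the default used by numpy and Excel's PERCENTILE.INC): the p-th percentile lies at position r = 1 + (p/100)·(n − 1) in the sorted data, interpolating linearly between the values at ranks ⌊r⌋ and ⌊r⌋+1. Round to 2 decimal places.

Sorted: 2.5, 2.7, 2.9, 3.1, 3.2, 3.4, 3.6, 4.5.
n = 8.
r = 1 + (70/100)·(8 − 1) = 1 + 4.9 = 5.9.
Rank 5 is 3.2 and rank 6 is 3.4.
Interpolate: 3.2 + 0.9·(3.4 − 3.2) = 3.2 + 0.9·0.2 = 3.38.

3.38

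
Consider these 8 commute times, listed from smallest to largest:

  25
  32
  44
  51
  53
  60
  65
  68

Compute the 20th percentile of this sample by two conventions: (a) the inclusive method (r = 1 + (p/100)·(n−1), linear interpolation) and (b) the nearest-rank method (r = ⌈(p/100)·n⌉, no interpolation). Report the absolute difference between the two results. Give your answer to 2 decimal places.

n = 8.
(a) r = 2.4; between ranks 2 (32) and 3 (44): 36.8.
(b) the nearest-rank method: rank 2 → 32.
|36.8 − 32| = 4.8.

4.80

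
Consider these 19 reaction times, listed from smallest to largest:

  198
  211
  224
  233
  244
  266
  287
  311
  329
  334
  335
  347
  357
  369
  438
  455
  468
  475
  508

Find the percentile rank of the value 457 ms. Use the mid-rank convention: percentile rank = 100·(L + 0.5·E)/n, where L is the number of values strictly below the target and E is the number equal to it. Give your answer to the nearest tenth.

84.2

Count below 457: L = 16; count equal: E = 0; n = 19.
Percentile rank = 100·(16 + 0.5·0)/19 = 100·16/19 = 84.21.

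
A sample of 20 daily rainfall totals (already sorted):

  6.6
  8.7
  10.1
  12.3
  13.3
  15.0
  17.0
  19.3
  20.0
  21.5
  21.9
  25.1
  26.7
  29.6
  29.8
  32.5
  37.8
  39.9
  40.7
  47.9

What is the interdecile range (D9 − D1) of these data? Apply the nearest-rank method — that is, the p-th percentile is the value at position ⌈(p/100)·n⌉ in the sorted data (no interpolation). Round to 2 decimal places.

31.20

n = 20.
P10: rank ⌈10/100·20⌉ = 2 → 8.7.
P90: rank ⌈90/100·20⌉ = 18 → 39.9.
Difference: 39.9 − 8.7 = 31.2.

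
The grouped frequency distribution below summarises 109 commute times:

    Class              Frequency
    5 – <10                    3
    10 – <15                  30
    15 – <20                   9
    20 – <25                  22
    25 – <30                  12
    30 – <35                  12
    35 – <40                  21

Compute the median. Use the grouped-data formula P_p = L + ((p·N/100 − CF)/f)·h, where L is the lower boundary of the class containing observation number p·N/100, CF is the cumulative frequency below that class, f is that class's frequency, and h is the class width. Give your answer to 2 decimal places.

22.84

N = 109; target position k = 50/100 · 109 = 54.5.
Cumulative frequencies: 3, 33, 42, 64, 76, 88, 109.
Observation 54.5 falls in the class 20 – <25.
L = 20, CF = 42, f = 22, h = 5.
P50 = 20 + ((54.5 − 42)/22)·5 = 20 + 2.84091 = 22.8409.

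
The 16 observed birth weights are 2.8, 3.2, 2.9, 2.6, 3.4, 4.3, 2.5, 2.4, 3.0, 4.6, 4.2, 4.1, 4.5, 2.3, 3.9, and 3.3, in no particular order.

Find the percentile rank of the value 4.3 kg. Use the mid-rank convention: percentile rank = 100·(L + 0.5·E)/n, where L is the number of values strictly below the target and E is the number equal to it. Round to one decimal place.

Sorted: 2.3, 2.4, 2.5, 2.6, 2.8, 2.9, 3.0, 3.2, 3.3, 3.4, 3.9, 4.1, 4.2, 4.3, 4.5, 4.6.
Count below 4.3: L = 13; count equal: E = 1; n = 16.
Percentile rank = 100·(13 + 0.5·1)/16 = 100·13.5/16 = 84.38.

84.4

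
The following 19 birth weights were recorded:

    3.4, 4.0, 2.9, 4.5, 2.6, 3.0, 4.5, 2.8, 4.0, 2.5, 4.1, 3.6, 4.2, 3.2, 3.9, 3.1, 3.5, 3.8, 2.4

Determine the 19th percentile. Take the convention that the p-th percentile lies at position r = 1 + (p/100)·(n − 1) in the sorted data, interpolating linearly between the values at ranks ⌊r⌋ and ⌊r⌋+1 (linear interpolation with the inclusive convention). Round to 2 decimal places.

2.84

Sorted: 2.4, 2.5, 2.6, 2.8, 2.9, 3.0, 3.1, 3.2, 3.4, 3.5, 3.6, 3.8, 3.9, 4.0, 4.0, 4.1, 4.2, 4.5, 4.5.
n = 19.
r = 1 + (19/100)·(19 − 1) = 1 + 3.42 = 4.42.
Rank 4 is 2.8 and rank 5 is 2.9.
Interpolate: 2.8 + 0.42·(2.9 − 2.8) = 2.8 + 0.42·0.1 = 2.842.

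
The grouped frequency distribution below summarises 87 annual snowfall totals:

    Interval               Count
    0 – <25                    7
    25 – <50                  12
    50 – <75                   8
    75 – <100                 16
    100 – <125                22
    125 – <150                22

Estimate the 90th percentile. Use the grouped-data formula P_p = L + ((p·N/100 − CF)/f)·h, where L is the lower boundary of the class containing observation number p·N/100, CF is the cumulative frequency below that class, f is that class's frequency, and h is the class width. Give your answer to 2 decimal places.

140.11

N = 87; target position k = 90/100 · 87 = 78.3.
Cumulative frequencies: 7, 19, 27, 43, 65, 87.
Observation 78.3 falls in the class 125 – <150.
L = 125, CF = 65, f = 22, h = 25.
P90 = 125 + ((78.3 − 65)/22)·25 = 125 + 15.1136 = 140.114.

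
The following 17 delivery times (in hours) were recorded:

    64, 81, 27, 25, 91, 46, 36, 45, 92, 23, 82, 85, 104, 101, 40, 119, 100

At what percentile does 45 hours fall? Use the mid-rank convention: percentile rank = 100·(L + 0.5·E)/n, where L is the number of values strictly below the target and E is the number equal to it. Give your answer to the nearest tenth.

Sorted: 23, 25, 27, 36, 40, 45, 46, 64, 81, 82, 85, 91, 92, 100, 101, 104, 119.
Count below 45: L = 5; count equal: E = 1; n = 17.
Percentile rank = 100·(5 + 0.5·1)/17 = 100·5.5/17 = 32.35.

32.4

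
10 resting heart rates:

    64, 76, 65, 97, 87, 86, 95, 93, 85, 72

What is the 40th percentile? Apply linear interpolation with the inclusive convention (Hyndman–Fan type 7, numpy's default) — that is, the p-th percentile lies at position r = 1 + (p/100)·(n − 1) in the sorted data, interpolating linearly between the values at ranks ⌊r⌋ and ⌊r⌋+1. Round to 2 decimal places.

Sorted: 64, 65, 72, 76, 85, 86, 87, 93, 95, 97.
n = 10.
r = 1 + (40/100)·(10 − 1) = 1 + 3.6 = 4.6.
Rank 4 is 76 and rank 5 is 85.
Interpolate: 76 + 0.6·(85 − 76) = 76 + 0.6·9 = 81.4.

81.40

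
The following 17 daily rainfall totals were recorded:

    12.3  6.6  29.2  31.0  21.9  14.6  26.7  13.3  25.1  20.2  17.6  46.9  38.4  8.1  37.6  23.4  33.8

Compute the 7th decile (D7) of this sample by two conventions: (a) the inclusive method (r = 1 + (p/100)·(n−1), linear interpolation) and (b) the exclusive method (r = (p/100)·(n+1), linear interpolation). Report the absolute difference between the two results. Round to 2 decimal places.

0.72

Sorted: 6.6, 8.1, 12.3, 13.3, 14.6, 17.6, 20.2, 21.9, 23.4, 25.1, 26.7, 29.2, 31.0, 33.8, 37.6, 38.4, 46.9.
n = 17.
(a) r = 12.2; between ranks 12 (29.2) and 13 (31.0): 29.56.
(b) r = 12.6; between ranks 12 (29.2) and 13 (31.0): 30.28.
|29.56 − 30.28| = 0.72.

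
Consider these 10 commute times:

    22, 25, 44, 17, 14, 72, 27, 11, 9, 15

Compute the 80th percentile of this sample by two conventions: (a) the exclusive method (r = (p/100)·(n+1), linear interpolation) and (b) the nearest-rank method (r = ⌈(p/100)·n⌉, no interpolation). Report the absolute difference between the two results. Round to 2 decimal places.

13.60

Sorted: 9, 11, 14, 15, 17, 22, 25, 27, 44, 72.
n = 10.
(a) r = 8.8; between ranks 8 (27) and 9 (44): 40.6.
(b) the nearest-rank method: rank 8 → 27.
|40.6 − 27| = 13.6.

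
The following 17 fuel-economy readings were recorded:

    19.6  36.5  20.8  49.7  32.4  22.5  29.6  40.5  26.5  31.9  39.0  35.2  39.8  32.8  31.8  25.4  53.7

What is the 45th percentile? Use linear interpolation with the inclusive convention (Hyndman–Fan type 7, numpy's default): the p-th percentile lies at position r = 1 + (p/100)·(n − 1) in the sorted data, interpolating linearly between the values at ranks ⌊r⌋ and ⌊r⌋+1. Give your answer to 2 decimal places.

32.00

Sorted: 19.6, 20.8, 22.5, 25.4, 26.5, 29.6, 31.8, 31.9, 32.4, 32.8, 35.2, 36.5, 39.0, 39.8, 40.5, 49.7, 53.7.
n = 17.
r = 1 + (45/100)·(17 − 1) = 1 + 7.2 = 8.2.
Rank 8 is 31.9 and rank 9 is 32.4.
Interpolate: 31.9 + 0.2·(32.4 − 31.9) = 31.9 + 0.2·0.5 = 32.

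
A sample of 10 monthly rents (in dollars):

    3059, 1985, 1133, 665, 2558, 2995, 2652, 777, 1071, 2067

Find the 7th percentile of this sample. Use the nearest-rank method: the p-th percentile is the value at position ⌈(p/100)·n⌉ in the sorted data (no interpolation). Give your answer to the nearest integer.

665

Sorted: 665, 777, 1071, 1133, 1985, 2067, 2558, 2652, 2995, 3059.
n = 10.
Position = ⌈7/100 · 10⌉ = ⌈0.7⌉ = 1.
The value at rank 1 is 665.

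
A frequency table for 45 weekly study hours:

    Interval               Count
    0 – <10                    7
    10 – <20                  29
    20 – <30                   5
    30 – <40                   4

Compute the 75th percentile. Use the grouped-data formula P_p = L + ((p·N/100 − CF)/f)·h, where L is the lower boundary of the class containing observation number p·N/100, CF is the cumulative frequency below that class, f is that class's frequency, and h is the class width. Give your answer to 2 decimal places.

N = 45; target position k = 75/100 · 45 = 33.75.
Cumulative frequencies: 7, 36, 41, 45.
Observation 33.75 falls in the class 10 – <20.
L = 10, CF = 7, f = 29, h = 10.
P75 = 10 + ((33.75 − 7)/29)·10 = 10 + 9.22414 = 19.2241.

19.22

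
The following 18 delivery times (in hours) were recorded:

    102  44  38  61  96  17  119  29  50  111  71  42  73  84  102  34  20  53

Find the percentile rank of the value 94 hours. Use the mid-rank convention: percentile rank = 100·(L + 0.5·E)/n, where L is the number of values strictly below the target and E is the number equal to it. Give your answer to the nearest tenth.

Sorted: 17, 20, 29, 34, 38, 42, 44, 50, 53, 61, 71, 73, 84, 96, 102, 102, 111, 119.
Count below 94: L = 13; count equal: E = 0; n = 18.
Percentile rank = 100·(13 + 0.5·0)/18 = 100·13/18 = 72.22.

72.2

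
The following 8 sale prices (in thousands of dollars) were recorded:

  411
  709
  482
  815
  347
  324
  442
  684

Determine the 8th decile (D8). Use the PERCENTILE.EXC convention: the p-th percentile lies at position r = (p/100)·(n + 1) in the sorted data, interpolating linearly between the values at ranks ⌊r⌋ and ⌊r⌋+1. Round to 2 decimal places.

730.20

Sorted: 324, 347, 411, 442, 482, 684, 709, 815.
n = 8.
r = (80/100)·(8 + 1) = 7.2.
Rank 7 is 709 and rank 8 is 815.
Interpolate: 709 + 0.2·(815 − 709) = 709 + 0.2·106 = 730.2.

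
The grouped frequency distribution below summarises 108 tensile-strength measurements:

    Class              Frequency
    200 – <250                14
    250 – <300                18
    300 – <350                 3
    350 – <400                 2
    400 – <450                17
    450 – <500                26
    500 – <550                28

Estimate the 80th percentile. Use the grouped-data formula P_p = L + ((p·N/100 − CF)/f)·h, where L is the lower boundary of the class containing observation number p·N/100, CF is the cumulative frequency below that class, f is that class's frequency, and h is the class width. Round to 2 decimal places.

511.43

N = 108; target position k = 80/100 · 108 = 86.4.
Cumulative frequencies: 14, 32, 35, 37, 54, 80, 108.
Observation 86.4 falls in the class 500 – <550.
L = 500, CF = 80, f = 28, h = 50.
P80 = 500 + ((86.4 − 80)/28)·50 = 500 + 11.4286 = 511.429.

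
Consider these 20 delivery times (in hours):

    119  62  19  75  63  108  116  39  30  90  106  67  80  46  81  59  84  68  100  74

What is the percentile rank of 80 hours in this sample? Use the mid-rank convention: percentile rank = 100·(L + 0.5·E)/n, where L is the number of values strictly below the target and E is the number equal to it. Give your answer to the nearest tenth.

57.5

Sorted: 19, 30, 39, 46, 59, 62, 63, 67, 68, 74, 75, 80, 81, 84, 90, 100, 106, 108, 116, 119.
Count below 80: L = 11; count equal: E = 1; n = 20.
Percentile rank = 100·(11 + 0.5·1)/20 = 100·11.5/20 = 57.5.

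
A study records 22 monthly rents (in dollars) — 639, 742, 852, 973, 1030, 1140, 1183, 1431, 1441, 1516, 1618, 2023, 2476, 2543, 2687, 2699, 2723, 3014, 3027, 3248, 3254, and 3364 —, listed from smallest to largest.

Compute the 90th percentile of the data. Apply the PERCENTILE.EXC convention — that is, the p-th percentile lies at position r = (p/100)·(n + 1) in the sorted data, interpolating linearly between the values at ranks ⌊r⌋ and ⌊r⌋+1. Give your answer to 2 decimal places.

3252.20

n = 22.
r = (90/100)·(22 + 1) = 20.7.
Rank 20 is 3248 and rank 21 is 3254.
Interpolate: 3248 + 0.7·(3254 − 3248) = 3248 + 0.7·6 = 3252.2.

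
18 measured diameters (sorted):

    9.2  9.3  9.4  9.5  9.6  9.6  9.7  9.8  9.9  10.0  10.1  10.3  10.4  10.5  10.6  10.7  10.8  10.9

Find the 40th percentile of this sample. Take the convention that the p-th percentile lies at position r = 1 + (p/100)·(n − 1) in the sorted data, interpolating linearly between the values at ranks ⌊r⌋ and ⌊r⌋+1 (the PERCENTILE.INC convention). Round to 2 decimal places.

9.78

n = 18.
r = 1 + (40/100)·(18 − 1) = 1 + 6.8 = 7.8.
Rank 7 is 9.7 and rank 8 is 9.8.
Interpolate: 9.7 + 0.8·(9.8 − 9.7) = 9.7 + 0.8·0.1 = 9.78.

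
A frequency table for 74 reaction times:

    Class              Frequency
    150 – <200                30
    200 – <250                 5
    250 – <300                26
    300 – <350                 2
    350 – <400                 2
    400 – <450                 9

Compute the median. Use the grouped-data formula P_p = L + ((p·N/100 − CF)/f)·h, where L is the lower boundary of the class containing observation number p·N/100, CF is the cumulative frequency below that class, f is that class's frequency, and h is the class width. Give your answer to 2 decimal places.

253.85

N = 74; target position k = 50/100 · 74 = 37.
Cumulative frequencies: 30, 35, 61, 63, 65, 74.
Observation 37 falls in the class 250 – <300.
L = 250, CF = 35, f = 26, h = 50.
P50 = 250 + ((37 − 35)/26)·50 = 250 + 3.84615 = 253.846.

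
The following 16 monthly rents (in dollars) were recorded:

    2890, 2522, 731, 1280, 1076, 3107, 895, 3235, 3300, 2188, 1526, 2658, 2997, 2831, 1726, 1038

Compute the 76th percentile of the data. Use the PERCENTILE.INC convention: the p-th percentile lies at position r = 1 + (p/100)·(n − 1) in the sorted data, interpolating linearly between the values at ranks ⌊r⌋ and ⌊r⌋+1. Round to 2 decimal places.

2932.80

Sorted: 731, 895, 1038, 1076, 1280, 1526, 1726, 2188, 2522, 2658, 2831, 2890, 2997, 3107, 3235, 3300.
n = 16.
r = 1 + (76/100)·(16 − 1) = 1 + 11.4 = 12.4.
Rank 12 is 2890 and rank 13 is 2997.
Interpolate: 2890 + 0.4·(2997 − 2890) = 2890 + 0.4·107 = 2932.8.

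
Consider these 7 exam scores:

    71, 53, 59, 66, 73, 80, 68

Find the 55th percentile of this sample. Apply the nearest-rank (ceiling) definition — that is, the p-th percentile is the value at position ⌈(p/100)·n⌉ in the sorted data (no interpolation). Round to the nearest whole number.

68

Sorted: 53, 59, 66, 68, 71, 73, 80.
n = 7.
Position = ⌈55/100 · 7⌉ = ⌈3.85⌉ = 4.
The value at rank 4 is 68.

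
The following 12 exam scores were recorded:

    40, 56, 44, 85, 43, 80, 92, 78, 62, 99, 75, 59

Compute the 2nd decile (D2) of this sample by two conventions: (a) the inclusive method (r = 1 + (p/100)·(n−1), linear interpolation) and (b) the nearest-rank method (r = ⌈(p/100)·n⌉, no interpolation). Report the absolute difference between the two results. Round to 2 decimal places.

2.40

Sorted: 40, 43, 44, 56, 59, 62, 75, 78, 80, 85, 92, 99.
n = 12.
(a) r = 3.2; between ranks 3 (44) and 4 (56): 46.4.
(b) the nearest-rank method: rank 3 → 44.
|46.4 − 44| = 2.4.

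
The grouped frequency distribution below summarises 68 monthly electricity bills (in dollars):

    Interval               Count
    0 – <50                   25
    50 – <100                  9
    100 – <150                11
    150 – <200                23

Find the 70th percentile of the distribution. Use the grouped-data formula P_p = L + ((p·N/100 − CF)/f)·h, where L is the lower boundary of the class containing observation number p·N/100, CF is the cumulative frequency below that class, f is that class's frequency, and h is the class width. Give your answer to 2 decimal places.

155.65

N = 68; target position k = 70/100 · 68 = 47.6.
Cumulative frequencies: 25, 34, 45, 68.
Observation 47.6 falls in the class 150 – <200.
L = 150, CF = 45, f = 23, h = 50.
P70 = 150 + ((47.6 − 45)/23)·50 = 150 + 5.65217 = 155.652.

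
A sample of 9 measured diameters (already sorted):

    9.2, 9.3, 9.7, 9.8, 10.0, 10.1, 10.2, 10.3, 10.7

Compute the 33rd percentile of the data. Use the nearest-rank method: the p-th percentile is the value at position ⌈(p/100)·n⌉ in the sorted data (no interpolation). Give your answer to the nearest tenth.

n = 9.
Position = ⌈33/100 · 9⌉ = ⌈2.97⌉ = 3.
The value at rank 3 is 9.7.

9.7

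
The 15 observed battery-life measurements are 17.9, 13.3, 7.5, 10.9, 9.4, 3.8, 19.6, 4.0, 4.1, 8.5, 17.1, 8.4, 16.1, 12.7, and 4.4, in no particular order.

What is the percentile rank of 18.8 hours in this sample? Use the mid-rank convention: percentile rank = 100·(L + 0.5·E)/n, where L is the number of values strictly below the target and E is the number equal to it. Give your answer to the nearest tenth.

93.3

Sorted: 3.8, 4.0, 4.1, 4.4, 7.5, 8.4, 8.5, 9.4, 10.9, 12.7, 13.3, 16.1, 17.1, 17.9, 19.6.
Count below 18.8: L = 14; count equal: E = 0; n = 15.
Percentile rank = 100·(14 + 0.5·0)/15 = 100·14/15 = 93.33.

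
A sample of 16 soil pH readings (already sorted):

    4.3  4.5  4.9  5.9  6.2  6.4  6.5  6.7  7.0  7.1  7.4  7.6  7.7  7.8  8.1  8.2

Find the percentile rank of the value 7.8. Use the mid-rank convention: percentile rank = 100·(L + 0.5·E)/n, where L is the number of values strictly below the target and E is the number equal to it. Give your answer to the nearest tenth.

Count below 7.8: L = 13; count equal: E = 1; n = 16.
Percentile rank = 100·(13 + 0.5·1)/16 = 100·13.5/16 = 84.38.

84.4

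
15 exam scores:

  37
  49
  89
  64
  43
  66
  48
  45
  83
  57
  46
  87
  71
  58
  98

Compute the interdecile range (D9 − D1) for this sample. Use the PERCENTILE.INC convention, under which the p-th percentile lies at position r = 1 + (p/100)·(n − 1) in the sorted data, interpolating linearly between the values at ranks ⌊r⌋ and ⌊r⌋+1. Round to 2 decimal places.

44.40

Sorted: 37, 43, 45, 46, 48, 49, 57, 58, 64, 66, 71, 83, 87, 89, 98.
n = 15.
P10: r = 2.4; ranks 2–3 are 43, 45; interpolating gives 43.8.
P90: r = 13.6; ranks 13–14 are 87, 89; interpolating gives 88.2.
Difference: 88.2 − 43.8 = 44.4.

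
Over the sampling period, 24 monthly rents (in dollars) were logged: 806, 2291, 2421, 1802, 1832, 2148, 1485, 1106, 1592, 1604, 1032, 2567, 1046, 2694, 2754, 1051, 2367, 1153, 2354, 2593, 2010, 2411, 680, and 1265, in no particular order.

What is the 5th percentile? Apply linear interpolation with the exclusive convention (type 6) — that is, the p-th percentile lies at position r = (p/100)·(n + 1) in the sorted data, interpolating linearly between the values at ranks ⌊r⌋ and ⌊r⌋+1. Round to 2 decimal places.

Sorted: 680, 806, 1032, 1046, 1051, 1106, 1153, 1265, 1485, 1592, 1604, 1802, 1832, 2010, 2148, 2291, 2354, 2367, 2411, 2421, 2567, 2593, 2694, 2754.
n = 24.
r = (5/100)·(24 + 1) = 1.25.
Rank 1 is 680 and rank 2 is 806.
Interpolate: 680 + 0.25·(806 − 680) = 680 + 0.25·126 = 711.5.

711.50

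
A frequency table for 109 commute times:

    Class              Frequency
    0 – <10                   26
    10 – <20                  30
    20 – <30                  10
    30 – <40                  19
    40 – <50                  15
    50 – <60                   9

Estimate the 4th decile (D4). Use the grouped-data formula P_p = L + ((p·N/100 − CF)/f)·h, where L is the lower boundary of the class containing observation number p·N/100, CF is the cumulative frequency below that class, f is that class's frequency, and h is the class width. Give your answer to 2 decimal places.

N = 109; target position k = 40/100 · 109 = 43.6.
Cumulative frequencies: 26, 56, 66, 85, 100, 109.
Observation 43.6 falls in the class 10 – <20.
L = 10, CF = 26, f = 30, h = 10.
P40 = 10 + ((43.6 − 26)/30)·10 = 10 + 5.86667 = 15.8667.

15.87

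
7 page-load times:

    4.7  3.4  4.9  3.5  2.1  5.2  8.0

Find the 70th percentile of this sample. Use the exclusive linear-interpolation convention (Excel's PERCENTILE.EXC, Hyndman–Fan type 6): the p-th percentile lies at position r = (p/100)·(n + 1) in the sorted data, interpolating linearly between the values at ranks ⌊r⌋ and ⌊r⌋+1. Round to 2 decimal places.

5.08

Sorted: 2.1, 3.4, 3.5, 4.7, 4.9, 5.2, 8.0.
n = 7.
r = (70/100)·(7 + 1) = 5.6.
Rank 5 is 4.9 and rank 6 is 5.2.
Interpolate: 4.9 + 0.6·(5.2 − 4.9) = 4.9 + 0.6·0.3 = 5.08.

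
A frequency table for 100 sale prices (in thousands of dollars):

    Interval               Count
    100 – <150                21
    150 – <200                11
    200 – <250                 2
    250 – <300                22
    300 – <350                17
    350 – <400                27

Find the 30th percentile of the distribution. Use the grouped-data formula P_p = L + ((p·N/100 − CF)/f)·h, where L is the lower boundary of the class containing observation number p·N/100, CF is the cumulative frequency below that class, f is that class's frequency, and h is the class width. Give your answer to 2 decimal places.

N = 100; target position k = 30/100 · 100 = 30.
Cumulative frequencies: 21, 32, 34, 56, 73, 100.
Observation 30 falls in the class 150 – <200.
L = 150, CF = 21, f = 11, h = 50.
P30 = 150 + ((30 − 21)/11)·50 = 150 + 40.9091 = 190.909.

190.91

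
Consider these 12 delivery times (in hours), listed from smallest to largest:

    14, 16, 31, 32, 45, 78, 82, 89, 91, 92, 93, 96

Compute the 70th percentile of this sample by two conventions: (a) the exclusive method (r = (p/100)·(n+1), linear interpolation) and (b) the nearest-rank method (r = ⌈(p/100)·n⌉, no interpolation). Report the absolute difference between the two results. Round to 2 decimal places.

n = 12.
(a) r = 9.1; between ranks 9 (91) and 10 (92): 91.1.
(b) the nearest-rank method: rank 9 → 91.
|91.1 − 91| = 0.1.

0.10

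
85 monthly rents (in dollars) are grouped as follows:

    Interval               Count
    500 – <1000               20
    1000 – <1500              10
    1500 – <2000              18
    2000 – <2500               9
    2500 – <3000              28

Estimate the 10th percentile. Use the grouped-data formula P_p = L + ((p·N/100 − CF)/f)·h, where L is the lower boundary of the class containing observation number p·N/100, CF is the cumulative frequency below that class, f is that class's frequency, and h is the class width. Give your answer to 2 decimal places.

712.50

N = 85; target position k = 10/100 · 85 = 8.5.
Cumulative frequencies: 20, 30, 48, 57, 85.
Observation 8.5 falls in the class 500 – <1000.
L = 500, CF = 0, f = 20, h = 500.
P10 = 500 + ((8.5 − 0)/20)·500 = 500 + 212.5 = 712.5.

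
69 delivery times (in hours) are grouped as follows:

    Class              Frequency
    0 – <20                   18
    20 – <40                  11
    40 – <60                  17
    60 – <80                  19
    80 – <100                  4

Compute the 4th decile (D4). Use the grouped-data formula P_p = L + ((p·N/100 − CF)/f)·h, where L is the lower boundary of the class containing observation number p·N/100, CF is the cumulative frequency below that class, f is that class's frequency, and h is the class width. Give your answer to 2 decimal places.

N = 69; target position k = 40/100 · 69 = 27.6.
Cumulative frequencies: 18, 29, 46, 65, 69.
Observation 27.6 falls in the class 20 – <40.
L = 20, CF = 18, f = 11, h = 20.
P40 = 20 + ((27.6 − 18)/11)·20 = 20 + 17.4545 = 37.4545.

37.45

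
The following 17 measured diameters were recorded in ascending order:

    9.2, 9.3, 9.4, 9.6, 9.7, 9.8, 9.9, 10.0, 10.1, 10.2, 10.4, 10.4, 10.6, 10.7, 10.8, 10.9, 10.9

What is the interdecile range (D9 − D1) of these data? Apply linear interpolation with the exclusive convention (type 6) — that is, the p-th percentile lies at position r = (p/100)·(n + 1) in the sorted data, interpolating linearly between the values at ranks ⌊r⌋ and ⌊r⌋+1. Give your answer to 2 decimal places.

n = 17.
P10: r = 1.8; ranks 1–2 are 9.2, 9.3; interpolating gives 9.28.
P90: r = 16.2; ranks 16–17 are 10.9, 10.9; interpolating gives 10.9.
Difference: 10.9 − 9.28 = 1.62.

1.62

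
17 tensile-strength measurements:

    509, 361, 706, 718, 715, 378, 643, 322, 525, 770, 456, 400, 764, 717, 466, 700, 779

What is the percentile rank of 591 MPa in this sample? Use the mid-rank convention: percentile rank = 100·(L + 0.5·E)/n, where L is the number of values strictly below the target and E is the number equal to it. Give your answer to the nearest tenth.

Sorted: 322, 361, 378, 400, 456, 466, 509, 525, 643, 700, 706, 715, 717, 718, 764, 770, 779.
Count below 591: L = 8; count equal: E = 0; n = 17.
Percentile rank = 100·(8 + 0.5·0)/17 = 100·8/17 = 47.06.

47.1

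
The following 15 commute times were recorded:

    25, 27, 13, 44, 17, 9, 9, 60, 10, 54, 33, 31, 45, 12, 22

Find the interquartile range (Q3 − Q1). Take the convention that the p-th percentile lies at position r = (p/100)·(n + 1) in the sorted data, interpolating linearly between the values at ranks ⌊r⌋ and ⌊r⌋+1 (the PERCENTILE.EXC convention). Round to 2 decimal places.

32.00

Sorted: 9, 9, 10, 12, 13, 17, 22, 25, 27, 31, 33, 44, 45, 54, 60.
n = 15.
P25: r = 4 (integer) → 12.
P75: r = 12 (integer) → 44.
Difference: 44 − 12 = 32.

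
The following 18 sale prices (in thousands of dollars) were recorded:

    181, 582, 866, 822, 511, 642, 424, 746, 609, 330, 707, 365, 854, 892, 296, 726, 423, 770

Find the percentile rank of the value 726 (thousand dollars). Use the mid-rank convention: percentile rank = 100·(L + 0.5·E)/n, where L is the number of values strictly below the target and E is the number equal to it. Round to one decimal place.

63.9

Sorted: 181, 296, 330, 365, 423, 424, 511, 582, 609, 642, 707, 726, 746, 770, 822, 854, 866, 892.
Count below 726: L = 11; count equal: E = 1; n = 18.
Percentile rank = 100·(11 + 0.5·1)/18 = 100·11.5/18 = 63.89.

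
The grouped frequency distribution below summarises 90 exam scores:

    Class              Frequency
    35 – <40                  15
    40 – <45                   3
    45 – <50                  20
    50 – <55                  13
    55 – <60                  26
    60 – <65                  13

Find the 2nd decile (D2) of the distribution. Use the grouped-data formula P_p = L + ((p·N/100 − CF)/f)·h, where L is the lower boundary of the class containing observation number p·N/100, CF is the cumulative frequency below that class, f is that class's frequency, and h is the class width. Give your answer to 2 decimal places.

N = 90; target position k = 20/100 · 90 = 18.
Cumulative frequencies: 15, 18, 38, 51, 77, 90.
Observation 18 falls in the class 40 – <45.
L = 40, CF = 15, f = 3, h = 5.
P20 = 40 + ((18 − 15)/3)·5 = 40 + 5 = 45.

45.00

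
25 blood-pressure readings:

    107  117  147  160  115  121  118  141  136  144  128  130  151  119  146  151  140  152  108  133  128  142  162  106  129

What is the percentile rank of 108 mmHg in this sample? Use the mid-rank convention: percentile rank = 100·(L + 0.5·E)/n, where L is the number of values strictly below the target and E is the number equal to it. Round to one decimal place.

Sorted: 106, 107, 108, 115, 117, 118, 119, 121, 128, 128, 129, 130, 133, 136, 140, 141, 142, 144, 146, 147, 151, 151, 152, 160, 162.
Count below 108: L = 2; count equal: E = 1; n = 25.
Percentile rank = 100·(2 + 0.5·1)/25 = 100·2.5/25 = 10.

10.0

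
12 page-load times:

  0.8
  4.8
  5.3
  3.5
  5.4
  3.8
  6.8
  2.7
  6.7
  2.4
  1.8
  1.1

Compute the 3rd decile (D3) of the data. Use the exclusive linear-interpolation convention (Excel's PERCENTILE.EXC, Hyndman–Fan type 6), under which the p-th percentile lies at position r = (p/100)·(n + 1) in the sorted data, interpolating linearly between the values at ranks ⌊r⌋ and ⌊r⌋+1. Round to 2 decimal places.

Sorted: 0.8, 1.1, 1.8, 2.4, 2.7, 3.5, 3.8, 4.8, 5.3, 5.4, 6.7, 6.8.
n = 12.
r = (30/100)·(12 + 1) = 3.9.
Rank 3 is 1.8 and rank 4 is 2.4.
Interpolate: 1.8 + 0.9·(2.4 − 1.8) = 1.8 + 0.9·0.6 = 2.34.

2.34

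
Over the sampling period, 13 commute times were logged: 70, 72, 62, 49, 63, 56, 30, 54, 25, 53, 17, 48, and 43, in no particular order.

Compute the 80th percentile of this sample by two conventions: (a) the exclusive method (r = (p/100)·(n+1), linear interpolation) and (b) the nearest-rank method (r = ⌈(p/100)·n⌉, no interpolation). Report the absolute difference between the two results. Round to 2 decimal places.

Sorted: 17, 25, 30, 43, 48, 49, 53, 54, 56, 62, 63, 70, 72.
n = 13.
(a) r = 11.2; between ranks 11 (63) and 12 (70): 64.4.
(b) the nearest-rank method: rank 11 → 63.
|64.4 − 63| = 1.4.

1.40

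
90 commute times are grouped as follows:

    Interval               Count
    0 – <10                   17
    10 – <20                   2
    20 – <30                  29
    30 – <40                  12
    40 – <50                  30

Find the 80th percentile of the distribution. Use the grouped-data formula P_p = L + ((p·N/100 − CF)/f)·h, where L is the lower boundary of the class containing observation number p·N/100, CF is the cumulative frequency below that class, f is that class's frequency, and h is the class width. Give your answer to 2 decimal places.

44.00

N = 90; target position k = 80/100 · 90 = 72.
Cumulative frequencies: 17, 19, 48, 60, 90.
Observation 72 falls in the class 40 – <50.
L = 40, CF = 60, f = 30, h = 10.
P80 = 40 + ((72 − 60)/30)·10 = 40 + 4 = 44.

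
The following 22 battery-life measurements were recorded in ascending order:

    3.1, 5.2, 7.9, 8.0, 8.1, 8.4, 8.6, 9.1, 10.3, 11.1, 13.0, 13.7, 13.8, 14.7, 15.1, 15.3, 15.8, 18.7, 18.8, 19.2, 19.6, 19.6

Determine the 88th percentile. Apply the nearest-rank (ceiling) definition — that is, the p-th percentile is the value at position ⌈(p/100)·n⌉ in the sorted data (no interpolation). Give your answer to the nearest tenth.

19.2

n = 22.
Position = ⌈88/100 · 22⌉ = ⌈19.36⌉ = 20.
The value at rank 20 is 19.2.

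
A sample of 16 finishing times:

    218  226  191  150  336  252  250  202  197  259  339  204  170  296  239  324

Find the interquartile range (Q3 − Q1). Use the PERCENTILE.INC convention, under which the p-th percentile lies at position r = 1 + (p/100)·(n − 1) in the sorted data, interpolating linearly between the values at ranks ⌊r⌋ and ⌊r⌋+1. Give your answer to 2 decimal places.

67.50

Sorted: 150, 170, 191, 197, 202, 204, 218, 226, 239, 250, 252, 259, 296, 324, 336, 339.
n = 16.
P25: r = 4.75; ranks 4–5 are 197, 202; interpolating gives 200.75.
P75: r = 12.25; ranks 12–13 are 259, 296; interpolating gives 268.25.
Difference: 268.25 − 200.75 = 67.5.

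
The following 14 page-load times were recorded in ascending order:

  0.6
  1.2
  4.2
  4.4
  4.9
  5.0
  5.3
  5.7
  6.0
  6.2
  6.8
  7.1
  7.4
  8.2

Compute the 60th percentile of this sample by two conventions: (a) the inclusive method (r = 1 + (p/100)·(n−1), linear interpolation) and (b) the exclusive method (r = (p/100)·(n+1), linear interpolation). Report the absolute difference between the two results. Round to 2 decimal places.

0.06

n = 14.
(a) r = 8.8; between ranks 8 (5.7) and 9 (6.0): 5.94.
(b) r = 9 → value at rank 9 = 6.
|5.94 − 6| = 0.06.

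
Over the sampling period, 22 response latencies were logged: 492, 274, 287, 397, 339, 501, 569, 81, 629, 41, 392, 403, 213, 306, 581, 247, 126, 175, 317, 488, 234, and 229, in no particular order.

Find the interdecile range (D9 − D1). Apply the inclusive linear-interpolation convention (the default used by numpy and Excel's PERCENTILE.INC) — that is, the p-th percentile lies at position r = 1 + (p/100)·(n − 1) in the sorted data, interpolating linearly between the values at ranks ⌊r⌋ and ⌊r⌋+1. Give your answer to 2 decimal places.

Sorted: 41, 81, 126, 175, 213, 229, 234, 247, 274, 287, 306, 317, 339, 392, 397, 403, 488, 492, 501, 569, 581, 629.
n = 22.
P10: r = 3.1; ranks 3–4 are 126, 175; interpolating gives 130.9.
P90: r = 19.9; ranks 19–20 are 501, 569; interpolating gives 562.2.
Difference: 562.2 − 130.9 = 431.3.

431.30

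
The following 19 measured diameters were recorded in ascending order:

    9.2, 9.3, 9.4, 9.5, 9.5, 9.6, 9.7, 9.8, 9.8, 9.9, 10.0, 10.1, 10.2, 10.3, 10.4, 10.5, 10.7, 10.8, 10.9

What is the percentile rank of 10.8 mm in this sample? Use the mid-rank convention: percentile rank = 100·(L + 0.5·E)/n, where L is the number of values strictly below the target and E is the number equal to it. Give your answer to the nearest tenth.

92.1

Count below 10.8: L = 17; count equal: E = 1; n = 19.
Percentile rank = 100·(17 + 0.5·1)/19 = 100·17.5/19 = 92.11.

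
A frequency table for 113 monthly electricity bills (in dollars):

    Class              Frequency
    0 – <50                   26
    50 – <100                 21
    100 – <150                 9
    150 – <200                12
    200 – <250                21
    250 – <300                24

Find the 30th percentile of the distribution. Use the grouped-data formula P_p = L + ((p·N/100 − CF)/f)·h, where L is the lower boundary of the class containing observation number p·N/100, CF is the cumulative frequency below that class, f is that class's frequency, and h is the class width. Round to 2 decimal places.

68.81

N = 113; target position k = 30/100 · 113 = 33.9.
Cumulative frequencies: 26, 47, 56, 68, 89, 113.
Observation 33.9 falls in the class 50 – <100.
L = 50, CF = 26, f = 21, h = 50.
P30 = 50 + ((33.9 − 26)/21)·50 = 50 + 18.8095 = 68.8095.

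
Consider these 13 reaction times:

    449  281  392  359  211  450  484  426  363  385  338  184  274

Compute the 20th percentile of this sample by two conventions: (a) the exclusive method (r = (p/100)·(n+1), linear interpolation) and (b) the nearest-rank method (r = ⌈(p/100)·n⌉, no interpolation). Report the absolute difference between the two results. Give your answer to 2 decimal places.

12.60

Sorted: 184, 211, 274, 281, 338, 359, 363, 385, 392, 426, 449, 450, 484.
n = 13.
(a) r = 2.8; between ranks 2 (211) and 3 (274): 261.4.
(b) the nearest-rank method: rank 3 → 274.
|261.4 − 274| = 12.6.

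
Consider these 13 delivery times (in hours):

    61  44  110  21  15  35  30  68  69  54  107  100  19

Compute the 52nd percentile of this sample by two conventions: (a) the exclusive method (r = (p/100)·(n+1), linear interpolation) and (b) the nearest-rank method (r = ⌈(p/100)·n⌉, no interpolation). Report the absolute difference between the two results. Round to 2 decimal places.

1.96

Sorted: 15, 19, 21, 30, 35, 44, 54, 61, 68, 69, 100, 107, 110.
n = 13.
(a) r = 7.28; between ranks 7 (54) and 8 (61): 55.96.
(b) the nearest-rank method: rank 7 → 54.
|55.96 − 54| = 1.96.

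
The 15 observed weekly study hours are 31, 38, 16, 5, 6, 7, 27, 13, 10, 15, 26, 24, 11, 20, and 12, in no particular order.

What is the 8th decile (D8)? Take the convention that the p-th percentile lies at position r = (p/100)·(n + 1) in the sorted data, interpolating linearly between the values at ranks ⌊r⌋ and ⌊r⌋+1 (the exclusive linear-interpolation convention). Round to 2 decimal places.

Sorted: 5, 6, 7, 10, 11, 12, 13, 15, 16, 20, 24, 26, 27, 31, 38.
n = 15.
r = (80/100)·(15 + 1) = 12.8.
Rank 12 is 26 and rank 13 is 27.
Interpolate: 26 + 0.8·(27 − 26) = 26 + 0.8·1 = 26.8.

26.80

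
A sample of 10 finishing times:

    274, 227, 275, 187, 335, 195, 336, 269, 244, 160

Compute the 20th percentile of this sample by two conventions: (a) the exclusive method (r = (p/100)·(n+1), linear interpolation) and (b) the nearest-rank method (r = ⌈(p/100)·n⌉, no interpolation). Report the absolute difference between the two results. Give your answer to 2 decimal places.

1.60

Sorted: 160, 187, 195, 227, 244, 269, 274, 275, 335, 336.
n = 10.
(a) r = 2.2; between ranks 2 (187) and 3 (195): 188.6.
(b) the nearest-rank method: rank 2 → 187.
|188.6 − 187| = 1.6.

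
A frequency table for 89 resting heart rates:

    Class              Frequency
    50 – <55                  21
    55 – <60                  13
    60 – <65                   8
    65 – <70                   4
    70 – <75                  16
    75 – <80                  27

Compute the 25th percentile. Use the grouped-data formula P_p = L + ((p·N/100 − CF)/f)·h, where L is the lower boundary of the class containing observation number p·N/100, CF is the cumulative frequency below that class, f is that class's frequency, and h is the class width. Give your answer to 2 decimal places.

55.48

N = 89; target position k = 25/100 · 89 = 22.25.
Cumulative frequencies: 21, 34, 42, 46, 62, 89.
Observation 22.25 falls in the class 55 – <60.
L = 55, CF = 21, f = 13, h = 5.
P25 = 55 + ((22.25 − 21)/13)·5 = 55 + 0.480769 = 55.4808.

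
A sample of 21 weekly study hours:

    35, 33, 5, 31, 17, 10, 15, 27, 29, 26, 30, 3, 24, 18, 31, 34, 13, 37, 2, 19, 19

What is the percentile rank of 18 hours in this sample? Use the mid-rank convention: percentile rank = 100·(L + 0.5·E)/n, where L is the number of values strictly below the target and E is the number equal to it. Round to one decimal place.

Sorted: 2, 3, 5, 10, 13, 15, 17, 18, 19, 19, 24, 26, 27, 29, 30, 31, 31, 33, 34, 35, 37.
Count below 18: L = 7; count equal: E = 1; n = 21.
Percentile rank = 100·(7 + 0.5·1)/21 = 100·7.5/21 = 35.71.

35.7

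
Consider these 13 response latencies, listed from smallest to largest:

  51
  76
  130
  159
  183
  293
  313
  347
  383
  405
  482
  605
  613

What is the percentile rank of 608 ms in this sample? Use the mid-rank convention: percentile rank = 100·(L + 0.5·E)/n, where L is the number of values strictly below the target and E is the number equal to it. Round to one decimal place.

92.3

Count below 608: L = 12; count equal: E = 0; n = 13.
Percentile rank = 100·(12 + 0.5·0)/13 = 100·12/13 = 92.31.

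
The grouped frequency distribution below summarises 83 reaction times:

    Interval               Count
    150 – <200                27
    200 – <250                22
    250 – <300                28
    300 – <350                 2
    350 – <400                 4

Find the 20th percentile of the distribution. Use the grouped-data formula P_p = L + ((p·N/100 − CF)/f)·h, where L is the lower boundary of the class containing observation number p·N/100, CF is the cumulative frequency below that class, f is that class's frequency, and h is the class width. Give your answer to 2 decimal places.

N = 83; target position k = 20/100 · 83 = 16.6.
Cumulative frequencies: 27, 49, 77, 79, 83.
Observation 16.6 falls in the class 150 – <200.
L = 150, CF = 0, f = 27, h = 50.
P20 = 150 + ((16.6 − 0)/27)·50 = 150 + 30.7407 = 180.741.

180.74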